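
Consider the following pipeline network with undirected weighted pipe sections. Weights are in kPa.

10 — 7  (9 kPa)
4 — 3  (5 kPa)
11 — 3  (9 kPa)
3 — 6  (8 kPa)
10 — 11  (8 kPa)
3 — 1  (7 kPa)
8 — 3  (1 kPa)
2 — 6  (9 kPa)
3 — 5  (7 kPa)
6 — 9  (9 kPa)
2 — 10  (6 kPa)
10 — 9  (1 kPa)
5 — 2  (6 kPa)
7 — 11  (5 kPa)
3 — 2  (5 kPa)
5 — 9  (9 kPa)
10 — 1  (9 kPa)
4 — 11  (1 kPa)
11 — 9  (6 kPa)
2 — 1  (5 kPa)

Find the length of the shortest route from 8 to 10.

Candidate routes:
8–3–4–11–9–10: 1+5+1+6+1 = 14
8–3–2–10: 1+5+6 = 12
The minimum is 12 kPa via 8–3–2–10.

12 kPa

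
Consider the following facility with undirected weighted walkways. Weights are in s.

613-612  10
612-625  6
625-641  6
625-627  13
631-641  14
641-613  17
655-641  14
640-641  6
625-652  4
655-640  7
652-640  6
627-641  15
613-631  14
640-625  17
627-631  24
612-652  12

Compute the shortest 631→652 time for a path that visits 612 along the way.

Shortest 631→612: 631 → 613 → 612 = 24
Best 612 to 652: 612 → 625 → 652 costing 10
Total via 612: 24 + 10 = 34 s.

34 s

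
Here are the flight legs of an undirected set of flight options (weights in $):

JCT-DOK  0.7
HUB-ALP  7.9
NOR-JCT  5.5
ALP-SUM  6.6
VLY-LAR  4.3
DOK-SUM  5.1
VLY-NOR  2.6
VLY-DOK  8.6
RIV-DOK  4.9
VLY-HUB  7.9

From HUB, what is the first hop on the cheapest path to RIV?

Candidate routes:
HUB - ALP - SUM - DOK - RIV: 7.9+6.6+5.1+4.9 = 24.5
HUB - VLY - DOK - RIV: 7.9+8.6+4.9 = 21.4
HUB - VLY - NOR - JCT - DOK - RIV: 7.9+2.6+5.5+0.7+4.9 = 21.6
The minimum is $21.4 via HUB - VLY - DOK - RIV.
So from HUB the first move is to VLY.

VLY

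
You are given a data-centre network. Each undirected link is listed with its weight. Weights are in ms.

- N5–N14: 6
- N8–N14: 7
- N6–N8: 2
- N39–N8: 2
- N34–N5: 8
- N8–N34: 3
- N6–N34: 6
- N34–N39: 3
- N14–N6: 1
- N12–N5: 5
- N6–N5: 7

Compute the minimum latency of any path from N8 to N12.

14 ms

Shortest distances from N8:
N8: 0
N6: 2  (via N8)
N39: 2  (via N8)
N14: 3  (via N6)
N34: 3  (via N8)
N5: 9  (via N6)
N12: 14  (via N5)
Shortest route: N8–N6–N5–N12 = 14 ms.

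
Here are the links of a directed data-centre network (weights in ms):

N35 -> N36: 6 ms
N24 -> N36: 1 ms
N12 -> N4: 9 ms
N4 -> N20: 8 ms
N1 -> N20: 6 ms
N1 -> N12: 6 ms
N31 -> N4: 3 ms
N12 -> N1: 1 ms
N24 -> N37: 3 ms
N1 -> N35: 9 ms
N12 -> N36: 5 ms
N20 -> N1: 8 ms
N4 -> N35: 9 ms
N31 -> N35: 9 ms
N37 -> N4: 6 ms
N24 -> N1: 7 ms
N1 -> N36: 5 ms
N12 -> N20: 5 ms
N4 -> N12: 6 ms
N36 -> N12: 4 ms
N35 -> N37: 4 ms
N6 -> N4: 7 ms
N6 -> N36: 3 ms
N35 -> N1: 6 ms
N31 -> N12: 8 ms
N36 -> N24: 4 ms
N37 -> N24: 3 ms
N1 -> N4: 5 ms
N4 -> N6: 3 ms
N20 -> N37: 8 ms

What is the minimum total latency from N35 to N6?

13 ms

Running Dijkstra from N35:
N35: 0
N37: 4  (via N35)
N1: 6  (via N35)
N36: 6  (via N35)
N24: 7  (via N37)
N12: 10  (via N36)
N4: 10  (via N37)
N20: 12  (via N1)
N6: 13  (via N4)
Shortest route: N35 → N37 → N4 → N6 = 13 ms.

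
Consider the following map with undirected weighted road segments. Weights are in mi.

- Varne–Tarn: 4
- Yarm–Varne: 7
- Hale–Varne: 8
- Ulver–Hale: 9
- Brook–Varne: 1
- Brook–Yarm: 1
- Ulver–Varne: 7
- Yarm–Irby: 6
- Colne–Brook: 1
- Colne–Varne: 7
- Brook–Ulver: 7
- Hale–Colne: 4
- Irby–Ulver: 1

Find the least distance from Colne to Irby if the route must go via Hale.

14 mi

Shortest Colne→Hale: Colne–Hale = 4
Best Hale to Irby: Hale–Ulver–Irby costing 10
Total via Hale: 4 + 10 = 14 mi.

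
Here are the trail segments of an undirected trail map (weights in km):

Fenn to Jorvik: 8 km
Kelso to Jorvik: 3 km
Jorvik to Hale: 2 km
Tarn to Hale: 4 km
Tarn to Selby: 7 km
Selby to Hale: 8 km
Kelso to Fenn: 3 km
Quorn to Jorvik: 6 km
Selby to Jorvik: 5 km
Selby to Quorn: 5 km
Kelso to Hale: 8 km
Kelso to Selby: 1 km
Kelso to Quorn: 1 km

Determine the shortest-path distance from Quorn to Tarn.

9 km

Shortest distances from Quorn:
Quorn: 0
Kelso: 1  (via Quorn)
Selby: 2  (via Kelso)
Jorvik: 4  (via Kelso)
Fenn: 4  (via Kelso)
Hale: 6  (via Jorvik)
Tarn: 9  (via Selby)
Shortest route: Quorn–Kelso–Selby–Tarn = 9 km.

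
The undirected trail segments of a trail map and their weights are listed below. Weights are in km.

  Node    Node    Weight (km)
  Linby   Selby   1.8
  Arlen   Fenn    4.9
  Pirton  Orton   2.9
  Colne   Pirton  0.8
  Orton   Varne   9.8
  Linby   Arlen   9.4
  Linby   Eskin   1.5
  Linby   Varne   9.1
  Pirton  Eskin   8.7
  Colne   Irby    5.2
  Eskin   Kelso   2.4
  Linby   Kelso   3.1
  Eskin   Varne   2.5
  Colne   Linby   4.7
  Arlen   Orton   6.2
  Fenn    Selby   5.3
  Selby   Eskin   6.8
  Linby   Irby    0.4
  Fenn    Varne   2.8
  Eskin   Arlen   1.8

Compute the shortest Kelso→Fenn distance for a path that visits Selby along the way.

10.2 km

Shortest Kelso→Selby: Kelso–Linby–Selby = 4.9
Best Selby to Fenn: Selby–Fenn costing 5.3
Total via Selby: 4.9 + 5.3 = 10.2 km.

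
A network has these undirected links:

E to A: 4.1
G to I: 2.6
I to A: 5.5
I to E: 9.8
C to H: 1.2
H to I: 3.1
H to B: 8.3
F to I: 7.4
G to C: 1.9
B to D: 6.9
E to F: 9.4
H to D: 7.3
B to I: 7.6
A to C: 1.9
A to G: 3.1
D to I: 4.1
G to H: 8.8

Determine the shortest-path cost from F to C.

Running Dijkstra from F:
F: 0
I: 7.4  (via F)
E: 9.4  (via F)
G: 10  (via I)
H: 10.5  (via I)
D: 11.5  (via I)
C: 11.7  (via H)
Shortest route: F → I → H → C = 11.7.

11.7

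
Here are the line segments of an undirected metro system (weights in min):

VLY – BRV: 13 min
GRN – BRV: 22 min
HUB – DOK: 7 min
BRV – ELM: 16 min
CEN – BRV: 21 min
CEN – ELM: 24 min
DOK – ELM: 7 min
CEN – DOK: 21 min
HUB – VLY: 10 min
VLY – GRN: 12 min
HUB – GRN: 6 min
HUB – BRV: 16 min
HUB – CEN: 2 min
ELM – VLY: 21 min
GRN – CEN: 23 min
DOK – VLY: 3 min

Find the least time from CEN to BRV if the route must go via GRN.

Shortest CEN→GRN: CEN–HUB–GRN = 8
Shortest GRN→BRV: GRN–BRV = 22
Total via GRN: 8 + 22 = 30 min.

30 min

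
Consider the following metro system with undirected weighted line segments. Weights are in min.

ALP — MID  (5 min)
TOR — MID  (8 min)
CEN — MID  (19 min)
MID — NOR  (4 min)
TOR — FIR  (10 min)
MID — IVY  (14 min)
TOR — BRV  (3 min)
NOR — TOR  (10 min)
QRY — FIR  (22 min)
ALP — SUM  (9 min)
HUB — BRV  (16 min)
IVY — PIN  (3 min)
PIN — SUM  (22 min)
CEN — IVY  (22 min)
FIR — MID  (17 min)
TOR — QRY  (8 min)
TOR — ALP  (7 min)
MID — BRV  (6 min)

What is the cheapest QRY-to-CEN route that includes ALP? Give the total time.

Shortest QRY→ALP: QRY → TOR → ALP = 15
Shortest ALP→CEN: ALP → MID → CEN = 24
Total via ALP: 15 + 24 = 39 min.

39 min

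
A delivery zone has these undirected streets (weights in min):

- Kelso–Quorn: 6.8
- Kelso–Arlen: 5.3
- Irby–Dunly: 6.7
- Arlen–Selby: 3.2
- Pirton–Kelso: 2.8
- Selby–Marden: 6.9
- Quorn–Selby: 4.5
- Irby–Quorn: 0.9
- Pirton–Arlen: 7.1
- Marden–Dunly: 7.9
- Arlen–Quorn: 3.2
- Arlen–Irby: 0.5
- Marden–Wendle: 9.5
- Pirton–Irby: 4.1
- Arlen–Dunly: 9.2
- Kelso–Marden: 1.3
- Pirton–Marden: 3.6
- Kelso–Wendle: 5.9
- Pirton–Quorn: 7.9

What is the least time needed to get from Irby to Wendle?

11.7 min

Candidate routes:
Irby–Pirton–Kelso–Wendle: 4.1+2.8+5.9 = 12.8
Irby–Quorn–Kelso–Wendle: 0.9+6.8+5.9 = 13.6
Irby–Arlen–Kelso–Wendle: 0.5+5.3+5.9 = 11.7
Irby–Pirton–Marden–Kelso–Wendle: 4.1+3.6+1.3+5.9 = 14.9
Cheapest is Irby–Arlen–Kelso–Wendle at 11.7 min.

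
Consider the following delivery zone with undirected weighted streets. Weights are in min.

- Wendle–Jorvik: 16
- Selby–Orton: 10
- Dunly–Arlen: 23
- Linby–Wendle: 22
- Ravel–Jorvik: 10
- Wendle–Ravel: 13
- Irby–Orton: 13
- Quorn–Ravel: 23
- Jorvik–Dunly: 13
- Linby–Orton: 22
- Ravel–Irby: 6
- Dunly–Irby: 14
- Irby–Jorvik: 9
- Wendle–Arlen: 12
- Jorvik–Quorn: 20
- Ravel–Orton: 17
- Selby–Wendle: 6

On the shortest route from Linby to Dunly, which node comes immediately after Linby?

Orton

Compare a few routes:
Linby → Orton → Irby → Jorvik → Dunly: 22+13+9+13 = 57
Linby → Orton → Irby → Dunly: 22+13+14 = 49
Linby → Wendle → Jorvik → Dunly: 22+16+13 = 51
Linby → Wendle → Ravel → Irby → Dunly: 22+13+6+14 = 55
The minimum is 49 min via Linby → Orton → Irby → Dunly.
So from Linby the first move is to Orton.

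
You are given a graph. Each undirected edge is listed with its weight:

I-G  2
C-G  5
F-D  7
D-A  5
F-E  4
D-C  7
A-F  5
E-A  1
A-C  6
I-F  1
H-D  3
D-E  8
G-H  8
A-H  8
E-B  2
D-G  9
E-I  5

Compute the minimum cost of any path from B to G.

9

Running Dijkstra from B:
B: 0
E: 2  (via B)
A: 3  (via E)
F: 6  (via E)
I: 7  (via E)
D: 8  (via A)
C: 9  (via A)
G: 9  (via I)
Shortest route: B–E–I–G = 9.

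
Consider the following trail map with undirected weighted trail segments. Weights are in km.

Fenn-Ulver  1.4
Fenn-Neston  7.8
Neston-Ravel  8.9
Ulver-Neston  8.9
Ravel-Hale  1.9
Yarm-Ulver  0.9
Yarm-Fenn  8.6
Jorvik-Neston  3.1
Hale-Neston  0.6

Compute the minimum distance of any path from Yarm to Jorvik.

Compare a few routes:
Yarm–Ulver–Fenn–Neston–Jorvik: 0.9+1.4+7.8+3.1 = 13.2
Yarm–Fenn–Neston–Jorvik: 8.6+7.8+3.1 = 19.5
Yarm–Fenn–Ulver–Neston–Jorvik: 8.6+1.4+8.9+3.1 = 22
Yarm–Ulver–Neston–Jorvik: 0.9+8.9+3.1 = 12.9
Cheapest is Yarm–Ulver–Neston–Jorvik at 12.9 km.

12.9 km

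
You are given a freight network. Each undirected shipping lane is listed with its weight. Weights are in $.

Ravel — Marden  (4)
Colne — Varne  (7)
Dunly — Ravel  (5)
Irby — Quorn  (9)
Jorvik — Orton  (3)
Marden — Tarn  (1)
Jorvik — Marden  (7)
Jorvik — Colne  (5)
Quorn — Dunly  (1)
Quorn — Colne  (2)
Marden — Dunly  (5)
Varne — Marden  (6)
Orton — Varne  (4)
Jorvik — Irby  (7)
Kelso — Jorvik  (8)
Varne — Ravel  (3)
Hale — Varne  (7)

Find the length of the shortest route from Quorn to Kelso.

$15

Shortest distances from Quorn:
Quorn: 0
Dunly: 1  (via Quorn)
Colne: 2  (via Quorn)
Ravel: 6  (via Dunly)
Marden: 6  (via Dunly)
Jorvik: 7  (via Colne)
Tarn: 7  (via Marden)
Varne: 9  (via Colne)
Irby: 9  (via Quorn)
Orton: 10  (via Jorvik)
Kelso: 15  (via Jorvik)
Shortest route: Quorn → Colne → Jorvik → Kelso = $15.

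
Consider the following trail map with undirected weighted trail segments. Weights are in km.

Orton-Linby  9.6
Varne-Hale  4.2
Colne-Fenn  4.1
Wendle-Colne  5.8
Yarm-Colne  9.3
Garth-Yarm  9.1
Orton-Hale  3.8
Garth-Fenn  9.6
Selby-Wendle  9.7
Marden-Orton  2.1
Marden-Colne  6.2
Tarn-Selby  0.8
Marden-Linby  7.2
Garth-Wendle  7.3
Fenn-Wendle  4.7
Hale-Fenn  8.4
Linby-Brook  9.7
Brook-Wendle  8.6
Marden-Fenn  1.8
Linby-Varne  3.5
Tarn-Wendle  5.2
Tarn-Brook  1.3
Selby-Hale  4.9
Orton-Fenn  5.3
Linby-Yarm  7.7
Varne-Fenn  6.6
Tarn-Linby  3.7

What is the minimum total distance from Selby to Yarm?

Enumerating some paths:
Selby - Hale - Varne - Linby - Yarm: 4.9+4.2+3.5+7.7 = 20.3
Selby - Tarn - Brook - Linby - Yarm: 0.8+1.3+9.7+7.7 = 19.5
Selby - Tarn - Linby - Yarm: 0.8+3.7+7.7 = 12.2
Cheapest is Selby - Tarn - Linby - Yarm at 12.2 km.

12.2 km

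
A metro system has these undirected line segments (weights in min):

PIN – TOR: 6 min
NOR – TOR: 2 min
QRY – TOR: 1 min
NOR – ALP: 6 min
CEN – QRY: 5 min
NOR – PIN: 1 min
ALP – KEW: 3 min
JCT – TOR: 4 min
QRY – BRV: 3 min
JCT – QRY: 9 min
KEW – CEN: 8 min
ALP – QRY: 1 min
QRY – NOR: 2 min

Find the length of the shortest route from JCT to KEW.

Settle nodes by increasing distance from JCT:
JCT: 0
TOR: 4  (via JCT)
QRY: 5  (via TOR)
NOR: 6  (via TOR)
ALP: 6  (via QRY)
PIN: 7  (via NOR)
BRV: 8  (via QRY)
KEW: 9  (via ALP)
Shortest route: JCT–TOR–QRY–ALP–KEW = 9 min.

9 min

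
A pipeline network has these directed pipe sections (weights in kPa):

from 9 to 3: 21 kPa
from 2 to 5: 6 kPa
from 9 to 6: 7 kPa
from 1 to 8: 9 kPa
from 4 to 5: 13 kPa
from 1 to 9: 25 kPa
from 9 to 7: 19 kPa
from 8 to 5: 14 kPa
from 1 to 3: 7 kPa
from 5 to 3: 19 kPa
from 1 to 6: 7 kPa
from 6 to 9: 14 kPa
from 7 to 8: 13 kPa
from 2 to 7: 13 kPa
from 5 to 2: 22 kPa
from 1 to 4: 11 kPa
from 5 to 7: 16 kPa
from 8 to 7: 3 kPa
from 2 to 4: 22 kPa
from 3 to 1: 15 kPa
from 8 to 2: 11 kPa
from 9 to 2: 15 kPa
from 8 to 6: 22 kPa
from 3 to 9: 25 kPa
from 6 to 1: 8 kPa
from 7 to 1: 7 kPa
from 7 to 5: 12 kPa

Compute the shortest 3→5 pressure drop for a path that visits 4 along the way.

39 kPa

Best 3 to 4: 3–1–4 costing 26
Best 4 to 5: 4–5 costing 13
Total via 4: 26 + 13 = 39 kPa.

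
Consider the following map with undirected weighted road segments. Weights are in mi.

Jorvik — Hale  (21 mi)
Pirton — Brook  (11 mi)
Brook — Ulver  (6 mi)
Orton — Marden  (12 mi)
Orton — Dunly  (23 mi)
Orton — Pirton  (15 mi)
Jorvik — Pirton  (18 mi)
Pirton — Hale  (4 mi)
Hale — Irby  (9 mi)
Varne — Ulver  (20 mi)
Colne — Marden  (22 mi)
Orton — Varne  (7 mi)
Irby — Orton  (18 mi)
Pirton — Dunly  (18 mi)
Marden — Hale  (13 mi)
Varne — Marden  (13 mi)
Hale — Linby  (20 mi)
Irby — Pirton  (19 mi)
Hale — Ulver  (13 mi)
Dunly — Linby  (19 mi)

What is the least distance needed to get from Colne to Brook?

50 mi

Candidate routes:
Colne–Marden–Hale–Pirton–Brook: 22+13+4+11 = 50
Colne–Marden–Hale–Ulver–Brook: 22+13+13+6 = 54
Colne–Marden–Varne–Ulver–Brook: 22+13+20+6 = 61
Colne–Marden–Orton–Pirton–Brook: 22+12+15+11 = 60
Cheapest is Colne–Marden–Hale–Pirton–Brook at 50 mi.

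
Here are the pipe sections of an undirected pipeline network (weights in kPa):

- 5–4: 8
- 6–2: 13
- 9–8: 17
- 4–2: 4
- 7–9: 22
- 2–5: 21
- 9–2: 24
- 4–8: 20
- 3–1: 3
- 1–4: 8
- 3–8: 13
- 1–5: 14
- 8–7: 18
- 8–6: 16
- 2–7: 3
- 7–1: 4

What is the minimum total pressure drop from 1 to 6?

Compare a few routes:
1 → 7 → 2 → 6: 4+3+13 = 20
1 → 4 → 2 → 6: 8+4+13 = 25
Cheapest is 1 → 7 → 2 → 6 at 20 kPa.

20 kPa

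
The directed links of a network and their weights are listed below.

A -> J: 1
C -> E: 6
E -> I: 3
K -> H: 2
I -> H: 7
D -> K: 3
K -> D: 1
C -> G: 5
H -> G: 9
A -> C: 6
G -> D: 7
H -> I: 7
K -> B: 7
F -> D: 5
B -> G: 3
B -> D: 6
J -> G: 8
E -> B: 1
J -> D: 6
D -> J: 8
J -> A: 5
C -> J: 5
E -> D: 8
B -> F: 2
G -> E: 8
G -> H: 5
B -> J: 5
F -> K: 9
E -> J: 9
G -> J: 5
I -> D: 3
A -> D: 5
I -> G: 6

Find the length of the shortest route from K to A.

14

Settle nodes by increasing distance from K:
K: 0
D: 1  (via K)
H: 2  (via K)
B: 7  (via K)
F: 9  (via B)
I: 9  (via H)
J: 9  (via D)
G: 10  (via B)
A: 14  (via J)
Shortest route: K–D–J–A = 14.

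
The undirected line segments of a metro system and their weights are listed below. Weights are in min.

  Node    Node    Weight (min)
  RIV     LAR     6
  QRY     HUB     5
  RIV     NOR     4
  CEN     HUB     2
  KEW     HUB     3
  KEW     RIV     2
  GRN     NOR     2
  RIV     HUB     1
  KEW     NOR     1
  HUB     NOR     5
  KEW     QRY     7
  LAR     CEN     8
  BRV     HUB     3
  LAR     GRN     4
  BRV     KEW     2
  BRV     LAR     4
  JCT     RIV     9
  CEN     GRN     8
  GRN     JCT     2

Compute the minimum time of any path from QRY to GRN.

Enumerating some paths:
QRY - HUB - RIV - KEW - NOR - GRN: 5+1+2+1+2 = 11
QRY - HUB - RIV - NOR - GRN: 5+1+4+2 = 12
QRY - KEW - NOR - GRN: 7+1+2 = 10
QRY - HUB - KEW - NOR - GRN: 5+3+1+2 = 11
The minimum is 10 min via QRY - KEW - NOR - GRN.

10 min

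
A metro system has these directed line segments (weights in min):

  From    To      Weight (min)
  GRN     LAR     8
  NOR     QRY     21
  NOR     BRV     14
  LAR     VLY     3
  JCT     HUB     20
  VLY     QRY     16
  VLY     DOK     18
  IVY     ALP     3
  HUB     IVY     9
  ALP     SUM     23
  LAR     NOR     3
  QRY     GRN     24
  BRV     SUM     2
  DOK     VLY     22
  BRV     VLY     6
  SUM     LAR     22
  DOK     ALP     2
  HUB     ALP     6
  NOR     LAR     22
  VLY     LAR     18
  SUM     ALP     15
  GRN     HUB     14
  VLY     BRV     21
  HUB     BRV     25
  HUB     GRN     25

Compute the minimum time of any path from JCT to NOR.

56 min

Settle nodes by increasing distance from JCT:
JCT: 0
HUB: 20  (via JCT)
ALP: 26  (via HUB)
IVY: 29  (via HUB)
BRV: 45  (via HUB)
GRN: 45  (via HUB)
SUM: 47  (via BRV)
VLY: 51  (via BRV)
LAR: 53  (via GRN)
NOR: 56  (via LAR)
Shortest route: JCT → HUB → GRN → LAR → NOR = 56 min.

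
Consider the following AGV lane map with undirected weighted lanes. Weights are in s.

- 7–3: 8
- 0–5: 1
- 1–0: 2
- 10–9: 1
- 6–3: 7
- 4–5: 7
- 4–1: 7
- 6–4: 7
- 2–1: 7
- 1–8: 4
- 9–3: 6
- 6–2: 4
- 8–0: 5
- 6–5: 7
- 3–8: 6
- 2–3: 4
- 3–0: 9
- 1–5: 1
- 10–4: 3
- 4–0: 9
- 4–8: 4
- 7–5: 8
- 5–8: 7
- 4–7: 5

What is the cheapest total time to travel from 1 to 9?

Enumerating some paths:
1–5–4–10–9: 1+7+3+1 = 12
1–8–4–10–9: 4+4+3+1 = 12
1–4–10–9: 7+3+1 = 11
Cheapest is 1–4–10–9 at 11 s.

11 s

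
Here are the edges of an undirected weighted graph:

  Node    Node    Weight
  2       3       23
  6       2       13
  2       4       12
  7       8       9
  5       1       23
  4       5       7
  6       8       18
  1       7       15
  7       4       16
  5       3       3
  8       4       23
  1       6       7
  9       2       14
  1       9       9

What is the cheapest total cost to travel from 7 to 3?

Shortest distances from 7:
7: 0
8: 9  (via 7)
1: 15  (via 7)
4: 16  (via 7)
6: 22  (via 1)
5: 23  (via 4)
9: 24  (via 1)
3: 26  (via 5)
Shortest route: 7 → 4 → 5 → 3 = 26.

26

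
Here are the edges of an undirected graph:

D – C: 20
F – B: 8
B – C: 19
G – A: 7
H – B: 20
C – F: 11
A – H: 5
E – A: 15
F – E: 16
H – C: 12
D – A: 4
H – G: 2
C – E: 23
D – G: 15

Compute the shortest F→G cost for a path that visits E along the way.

Best F to E: F → E costing 16
Shortest E→G: E → A → G = 22
Total via E: 16 + 22 = 38.

38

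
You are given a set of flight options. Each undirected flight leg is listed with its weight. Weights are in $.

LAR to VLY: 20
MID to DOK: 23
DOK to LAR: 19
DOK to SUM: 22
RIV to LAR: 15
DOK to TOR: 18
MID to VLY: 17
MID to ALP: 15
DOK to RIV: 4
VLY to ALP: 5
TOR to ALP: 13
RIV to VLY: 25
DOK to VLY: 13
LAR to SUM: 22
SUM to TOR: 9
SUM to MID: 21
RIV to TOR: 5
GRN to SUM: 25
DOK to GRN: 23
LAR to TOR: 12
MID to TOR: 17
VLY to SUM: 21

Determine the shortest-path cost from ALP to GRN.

Candidate routes:
ALP–TOR–RIV–DOK–GRN: 13+5+4+23 = 45
ALP–VLY–DOK–GRN: 5+13+23 = 41
The minimum is $41 via ALP–VLY–DOK–GRN.

$41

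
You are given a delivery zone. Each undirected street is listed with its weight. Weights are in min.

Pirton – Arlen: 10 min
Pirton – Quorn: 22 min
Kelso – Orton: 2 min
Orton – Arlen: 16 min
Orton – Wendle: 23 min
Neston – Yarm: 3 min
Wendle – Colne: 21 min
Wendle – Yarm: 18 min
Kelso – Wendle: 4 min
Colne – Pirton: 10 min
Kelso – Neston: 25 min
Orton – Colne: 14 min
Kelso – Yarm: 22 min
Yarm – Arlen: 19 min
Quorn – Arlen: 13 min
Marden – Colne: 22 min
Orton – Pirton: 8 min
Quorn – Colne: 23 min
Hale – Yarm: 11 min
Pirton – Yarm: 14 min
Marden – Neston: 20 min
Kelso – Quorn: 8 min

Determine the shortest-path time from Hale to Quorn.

Enumerating some paths:
Hale–Yarm–Pirton–Orton–Kelso–Quorn: 11+14+8+2+8 = 43
Hale–Yarm–Arlen–Quorn: 11+19+13 = 43
Hale–Yarm–Kelso–Quorn: 11+22+8 = 41
Cheapest is Hale–Yarm–Kelso–Quorn at 41 min.

41 min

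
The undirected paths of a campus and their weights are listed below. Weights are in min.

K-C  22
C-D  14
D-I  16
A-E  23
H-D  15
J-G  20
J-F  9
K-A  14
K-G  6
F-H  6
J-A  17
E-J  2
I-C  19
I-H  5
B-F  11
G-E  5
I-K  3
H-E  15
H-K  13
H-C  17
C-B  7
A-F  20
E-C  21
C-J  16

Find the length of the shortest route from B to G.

Shortest distances from B:
B: 0
C: 7  (via B)
F: 11  (via B)
H: 17  (via F)
J: 20  (via F)
D: 21  (via C)
E: 22  (via J)
I: 22  (via H)
K: 25  (via I)
G: 27  (via E)
Shortest route: B–F–J–E–G = 27 min.

27 min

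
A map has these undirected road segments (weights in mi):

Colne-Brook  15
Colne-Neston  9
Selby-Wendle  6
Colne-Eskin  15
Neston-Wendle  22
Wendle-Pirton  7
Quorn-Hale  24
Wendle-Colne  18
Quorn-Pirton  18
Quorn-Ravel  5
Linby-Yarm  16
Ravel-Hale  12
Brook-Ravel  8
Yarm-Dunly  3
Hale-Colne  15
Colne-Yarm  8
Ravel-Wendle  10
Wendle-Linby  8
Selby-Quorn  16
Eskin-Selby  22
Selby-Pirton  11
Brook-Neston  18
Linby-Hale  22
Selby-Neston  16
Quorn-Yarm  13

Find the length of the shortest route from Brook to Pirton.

Settle nodes by increasing distance from Brook:
Brook: 0
Ravel: 8  (via Brook)
Quorn: 13  (via Ravel)
Colne: 15  (via Brook)
Wendle: 18  (via Ravel)
Neston: 18  (via Brook)
Hale: 20  (via Ravel)
Yarm: 23  (via Colne)
Selby: 24  (via Wendle)
Pirton: 25  (via Wendle)
Shortest route: Brook → Ravel → Wendle → Pirton = 25 mi.

25 mi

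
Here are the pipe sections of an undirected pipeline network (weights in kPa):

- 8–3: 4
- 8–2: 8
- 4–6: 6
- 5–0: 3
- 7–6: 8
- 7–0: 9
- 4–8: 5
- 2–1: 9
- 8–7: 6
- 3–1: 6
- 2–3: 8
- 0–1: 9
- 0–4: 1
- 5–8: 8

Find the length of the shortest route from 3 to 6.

15 kPa

Running Dijkstra from 3:
3: 0
8: 4  (via 3)
1: 6  (via 3)
2: 8  (via 3)
4: 9  (via 8)
0: 10  (via 4)
7: 10  (via 8)
5: 12  (via 8)
6: 15  (via 4)
Shortest route: 3 → 8 → 4 → 6 = 15 kPa.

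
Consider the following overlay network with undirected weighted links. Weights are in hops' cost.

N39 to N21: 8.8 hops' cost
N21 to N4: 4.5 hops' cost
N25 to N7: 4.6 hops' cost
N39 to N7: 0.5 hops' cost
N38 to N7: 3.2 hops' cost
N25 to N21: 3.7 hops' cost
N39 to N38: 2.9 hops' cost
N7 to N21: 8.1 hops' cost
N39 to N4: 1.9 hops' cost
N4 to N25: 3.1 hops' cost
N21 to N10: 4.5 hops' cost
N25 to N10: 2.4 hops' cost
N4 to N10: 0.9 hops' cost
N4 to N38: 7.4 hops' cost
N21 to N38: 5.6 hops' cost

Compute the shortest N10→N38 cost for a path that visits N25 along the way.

10.2 hops' cost

Shortest N10→N25: N10 → N25 = 2.4
Shortest N25→N38: N25 → N7 → N38 = 7.8
Total via N25: 2.4 + 7.8 = 10.2 hops' cost.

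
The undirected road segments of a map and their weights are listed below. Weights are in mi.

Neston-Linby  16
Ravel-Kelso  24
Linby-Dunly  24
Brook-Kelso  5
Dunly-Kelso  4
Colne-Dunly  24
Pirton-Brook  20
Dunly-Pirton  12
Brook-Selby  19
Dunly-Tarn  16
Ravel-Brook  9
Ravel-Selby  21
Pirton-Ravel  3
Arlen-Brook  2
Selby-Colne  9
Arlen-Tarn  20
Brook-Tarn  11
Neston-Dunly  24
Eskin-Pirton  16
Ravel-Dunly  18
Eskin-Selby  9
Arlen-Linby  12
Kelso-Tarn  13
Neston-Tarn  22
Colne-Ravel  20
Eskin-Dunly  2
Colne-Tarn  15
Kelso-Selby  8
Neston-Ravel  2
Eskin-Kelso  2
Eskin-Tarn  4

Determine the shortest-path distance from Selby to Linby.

27 mi

Running Dijkstra from Selby:
Selby: 0
Kelso: 8  (via Selby)
Eskin: 9  (via Selby)
Colne: 9  (via Selby)
Dunly: 11  (via Eskin)
Tarn: 13  (via Eskin)
Brook: 13  (via Kelso)
Arlen: 15  (via Brook)
Ravel: 21  (via Selby)
Pirton: 23  (via Dunly)
Neston: 23  (via Ravel)
Linby: 27  (via Arlen)
Shortest route: Selby → Kelso → Brook → Arlen → Linby = 27 mi.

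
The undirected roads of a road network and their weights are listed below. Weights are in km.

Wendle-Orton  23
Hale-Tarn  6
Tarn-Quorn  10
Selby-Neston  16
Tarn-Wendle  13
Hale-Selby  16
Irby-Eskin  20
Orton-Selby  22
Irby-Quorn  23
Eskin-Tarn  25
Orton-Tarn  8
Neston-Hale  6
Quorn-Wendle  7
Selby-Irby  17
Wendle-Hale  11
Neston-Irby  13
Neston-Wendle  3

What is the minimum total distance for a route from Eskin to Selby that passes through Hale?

Best Eskin to Hale: Eskin → Tarn → Hale costing 31
Best Hale to Selby: Hale → Selby costing 16
Total via Hale: 31 + 16 = 47 km.

47 km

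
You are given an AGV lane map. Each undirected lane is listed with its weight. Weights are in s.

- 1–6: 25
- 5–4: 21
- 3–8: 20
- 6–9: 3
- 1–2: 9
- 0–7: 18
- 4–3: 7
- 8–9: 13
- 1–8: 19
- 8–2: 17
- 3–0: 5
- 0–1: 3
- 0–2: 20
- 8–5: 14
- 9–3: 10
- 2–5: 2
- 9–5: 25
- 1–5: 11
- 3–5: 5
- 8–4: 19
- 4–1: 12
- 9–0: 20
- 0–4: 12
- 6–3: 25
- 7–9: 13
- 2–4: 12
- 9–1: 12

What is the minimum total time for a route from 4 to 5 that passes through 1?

Shortest 4→1: 4–1 = 12
Best 1 to 5: 1–5 costing 11
Total via 1: 12 + 11 = 23 s.

23 s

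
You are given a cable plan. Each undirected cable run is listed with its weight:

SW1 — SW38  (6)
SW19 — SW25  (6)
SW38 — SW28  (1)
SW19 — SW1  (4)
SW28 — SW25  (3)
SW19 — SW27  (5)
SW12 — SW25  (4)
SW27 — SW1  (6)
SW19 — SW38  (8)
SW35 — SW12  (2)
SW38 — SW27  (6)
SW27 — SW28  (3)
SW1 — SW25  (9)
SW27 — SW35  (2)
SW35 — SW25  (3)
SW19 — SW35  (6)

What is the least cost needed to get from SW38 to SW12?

8

Running Dijkstra from SW38:
SW38: 0
SW28: 1  (via SW38)
SW25: 4  (via SW28)
SW27: 4  (via SW28)
SW35: 6  (via SW27)
SW1: 6  (via SW38)
SW19: 8  (via SW38)
SW12: 8  (via SW25)
Shortest route: SW38 → SW28 → SW25 → SW12 = 8.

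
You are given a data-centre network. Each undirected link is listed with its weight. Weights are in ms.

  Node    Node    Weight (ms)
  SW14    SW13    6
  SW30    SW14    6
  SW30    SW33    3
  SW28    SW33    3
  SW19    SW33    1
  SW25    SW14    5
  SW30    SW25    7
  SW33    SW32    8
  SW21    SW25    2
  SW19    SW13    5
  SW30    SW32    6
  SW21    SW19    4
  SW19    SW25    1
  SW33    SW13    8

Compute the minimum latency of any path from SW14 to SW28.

10 ms

Shortest distances from SW14:
SW14: 0
SW25: 5  (via SW14)
SW30: 6  (via SW14)
SW19: 6  (via SW25)
SW13: 6  (via SW14)
SW21: 7  (via SW25)
SW33: 7  (via SW19)
SW28: 10  (via SW33)
Shortest route: SW14 → SW25 → SW19 → SW33 → SW28 = 10 ms.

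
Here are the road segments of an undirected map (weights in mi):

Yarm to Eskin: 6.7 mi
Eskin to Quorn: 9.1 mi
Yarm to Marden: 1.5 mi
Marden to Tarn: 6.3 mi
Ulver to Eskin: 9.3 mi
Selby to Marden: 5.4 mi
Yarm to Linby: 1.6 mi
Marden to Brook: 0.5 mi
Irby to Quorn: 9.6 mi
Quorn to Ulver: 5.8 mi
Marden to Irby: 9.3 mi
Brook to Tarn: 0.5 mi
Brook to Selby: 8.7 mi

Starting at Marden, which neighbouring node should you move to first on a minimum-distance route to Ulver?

Yarm

Candidate routes:
Marden → Yarm → Eskin → Quorn → Ulver: 1.5+6.7+9.1+5.8 = 23.1
Marden → Irby → Quorn → Eskin → Ulver: 9.3+9.6+9.1+9.3 = 37.3
Marden → Yarm → Eskin → Ulver: 1.5+6.7+9.3 = 17.5
Marden → Irby → Quorn → Ulver: 9.3+9.6+5.8 = 24.7
Cheapest is Marden → Yarm → Eskin → Ulver at 17.5 mi.
So from Marden the first move is to Yarm.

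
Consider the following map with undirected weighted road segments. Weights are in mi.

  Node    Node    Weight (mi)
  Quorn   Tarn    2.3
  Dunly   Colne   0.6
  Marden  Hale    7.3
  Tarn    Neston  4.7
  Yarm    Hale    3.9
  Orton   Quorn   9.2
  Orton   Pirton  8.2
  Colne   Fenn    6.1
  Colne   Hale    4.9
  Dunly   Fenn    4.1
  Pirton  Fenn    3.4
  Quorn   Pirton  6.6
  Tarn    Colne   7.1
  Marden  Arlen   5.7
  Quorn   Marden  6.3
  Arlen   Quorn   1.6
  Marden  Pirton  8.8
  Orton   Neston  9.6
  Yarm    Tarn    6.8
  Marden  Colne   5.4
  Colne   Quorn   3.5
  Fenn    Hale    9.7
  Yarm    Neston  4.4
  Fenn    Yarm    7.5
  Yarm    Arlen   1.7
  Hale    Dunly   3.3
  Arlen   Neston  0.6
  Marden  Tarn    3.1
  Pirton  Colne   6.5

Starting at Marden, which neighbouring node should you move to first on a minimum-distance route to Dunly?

Colne

Compare a few routes:
Marden - Colne - Dunly: 5.4+0.6 = 6
Marden - Hale - Dunly: 7.3+3.3 = 10.6
Marden - Quorn - Colne - Dunly: 6.3+3.5+0.6 = 10.4
Marden - Tarn - Quorn - Colne - Dunly: 3.1+2.3+3.5+0.6 = 9.5
Cheapest is Marden - Colne - Dunly at 6 mi.
So from Marden the first move is to Colne.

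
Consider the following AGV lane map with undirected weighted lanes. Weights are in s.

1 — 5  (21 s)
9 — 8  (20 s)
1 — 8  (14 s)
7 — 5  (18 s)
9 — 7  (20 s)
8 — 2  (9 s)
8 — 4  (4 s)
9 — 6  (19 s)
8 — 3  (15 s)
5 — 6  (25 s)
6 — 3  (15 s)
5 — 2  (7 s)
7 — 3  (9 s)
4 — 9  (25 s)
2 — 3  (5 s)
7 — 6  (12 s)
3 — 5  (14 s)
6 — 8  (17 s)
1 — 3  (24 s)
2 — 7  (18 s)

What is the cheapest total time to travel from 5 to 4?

Enumerating some paths:
5–2–8–4: 7+9+4 = 20
5–2–3–8–4: 7+5+15+4 = 31
5–3–8–4: 14+15+4 = 33
5–3–2–8–4: 14+5+9+4 = 32
The minimum is 20 s via 5–2–8–4.

20 s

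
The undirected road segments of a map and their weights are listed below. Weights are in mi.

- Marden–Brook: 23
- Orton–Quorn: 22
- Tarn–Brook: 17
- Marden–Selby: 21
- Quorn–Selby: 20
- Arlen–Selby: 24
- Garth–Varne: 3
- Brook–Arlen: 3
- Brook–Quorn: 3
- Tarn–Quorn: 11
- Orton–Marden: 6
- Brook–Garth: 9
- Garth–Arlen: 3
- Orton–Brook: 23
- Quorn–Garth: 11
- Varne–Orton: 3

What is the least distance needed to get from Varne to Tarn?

23 mi

Shortest distances from Varne:
Varne: 0
Orton: 3  (via Varne)
Garth: 3  (via Varne)
Arlen: 6  (via Garth)
Brook: 9  (via Arlen)
Marden: 9  (via Orton)
Quorn: 12  (via Brook)
Tarn: 23  (via Quorn)
Shortest route: Varne → Garth → Arlen → Brook → Quorn → Tarn = 23 mi.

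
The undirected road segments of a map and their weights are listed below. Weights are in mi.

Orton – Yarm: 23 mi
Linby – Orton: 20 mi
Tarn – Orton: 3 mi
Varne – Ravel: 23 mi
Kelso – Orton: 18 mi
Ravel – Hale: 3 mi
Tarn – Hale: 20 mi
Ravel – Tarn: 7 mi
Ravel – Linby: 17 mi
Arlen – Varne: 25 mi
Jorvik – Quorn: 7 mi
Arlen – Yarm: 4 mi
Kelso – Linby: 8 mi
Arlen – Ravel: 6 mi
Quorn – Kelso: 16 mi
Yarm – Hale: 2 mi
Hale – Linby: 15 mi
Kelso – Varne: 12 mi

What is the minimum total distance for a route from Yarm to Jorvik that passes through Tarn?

56 mi

Best Yarm to Tarn: Yarm → Hale → Ravel → Tarn costing 12
Shortest Tarn→Jorvik: Tarn → Orton → Kelso → Quorn → Jorvik = 44
Total via Tarn: 12 + 44 = 56 mi.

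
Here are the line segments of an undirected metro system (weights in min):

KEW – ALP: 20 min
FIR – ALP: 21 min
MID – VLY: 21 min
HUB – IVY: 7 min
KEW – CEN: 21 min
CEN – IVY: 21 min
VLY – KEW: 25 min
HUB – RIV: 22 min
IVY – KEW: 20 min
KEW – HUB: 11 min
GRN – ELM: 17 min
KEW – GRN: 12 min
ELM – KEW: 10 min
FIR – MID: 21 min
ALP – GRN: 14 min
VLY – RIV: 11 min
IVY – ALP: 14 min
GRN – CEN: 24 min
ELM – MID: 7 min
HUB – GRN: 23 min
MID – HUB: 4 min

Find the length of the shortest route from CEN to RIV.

50 min

Shortest distances from CEN:
CEN: 0
KEW: 21  (via CEN)
IVY: 21  (via CEN)
GRN: 24  (via CEN)
HUB: 28  (via IVY)
ELM: 31  (via KEW)
MID: 32  (via HUB)
ALP: 35  (via IVY)
VLY: 46  (via KEW)
RIV: 50  (via HUB)
Shortest route: CEN → IVY → HUB → RIV = 50 min.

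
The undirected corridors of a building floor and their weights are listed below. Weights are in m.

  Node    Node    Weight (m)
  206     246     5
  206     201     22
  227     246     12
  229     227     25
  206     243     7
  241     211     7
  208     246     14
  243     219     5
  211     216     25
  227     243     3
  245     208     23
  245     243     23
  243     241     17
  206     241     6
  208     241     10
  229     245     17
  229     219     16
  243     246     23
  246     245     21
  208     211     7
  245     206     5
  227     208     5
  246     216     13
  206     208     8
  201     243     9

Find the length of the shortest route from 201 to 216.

34 m

Shortest distances from 201:
201: 0
243: 9  (via 201)
227: 12  (via 243)
219: 14  (via 243)
206: 16  (via 243)
208: 17  (via 227)
245: 21  (via 206)
246: 21  (via 206)
241: 22  (via 206)
211: 24  (via 208)
229: 30  (via 219)
216: 34  (via 246)
Shortest route: 201–243–206–246–216 = 34 m.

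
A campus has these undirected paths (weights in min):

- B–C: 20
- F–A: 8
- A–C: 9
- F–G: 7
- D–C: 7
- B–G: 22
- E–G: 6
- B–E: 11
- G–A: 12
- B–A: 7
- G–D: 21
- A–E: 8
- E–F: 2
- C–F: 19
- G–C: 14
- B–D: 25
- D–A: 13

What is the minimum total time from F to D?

21 min

Running Dijkstra from F:
F: 0
E: 2  (via F)
G: 7  (via F)
A: 8  (via F)
B: 13  (via E)
C: 17  (via A)
D: 21  (via A)
Shortest route: F → A → D = 21 min.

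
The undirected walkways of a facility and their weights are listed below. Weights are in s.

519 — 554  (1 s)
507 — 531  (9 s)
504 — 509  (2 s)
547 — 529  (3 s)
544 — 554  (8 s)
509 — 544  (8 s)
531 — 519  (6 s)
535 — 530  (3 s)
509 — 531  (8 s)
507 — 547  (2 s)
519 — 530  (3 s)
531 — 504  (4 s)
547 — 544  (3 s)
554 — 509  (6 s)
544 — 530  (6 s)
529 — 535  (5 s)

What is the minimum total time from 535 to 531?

Candidate routes:
535–530–519–554–509–504–531: 3+3+1+6+2+4 = 19
535–530–519–531: 3+3+6 = 12
535–529–547–507–531: 5+3+2+9 = 19
The minimum is 12 s via 535–530–519–531.

12 s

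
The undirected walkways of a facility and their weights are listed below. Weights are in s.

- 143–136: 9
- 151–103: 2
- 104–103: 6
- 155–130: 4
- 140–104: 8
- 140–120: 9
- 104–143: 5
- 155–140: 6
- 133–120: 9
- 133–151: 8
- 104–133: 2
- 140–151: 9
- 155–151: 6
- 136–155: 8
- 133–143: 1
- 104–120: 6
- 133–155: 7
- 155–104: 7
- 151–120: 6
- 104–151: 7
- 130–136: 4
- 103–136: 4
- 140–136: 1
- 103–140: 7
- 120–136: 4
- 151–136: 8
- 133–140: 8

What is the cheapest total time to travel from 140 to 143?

Shortest distances from 140:
140: 0
136: 1  (via 140)
130: 5  (via 136)
103: 5  (via 136)
120: 5  (via 136)
155: 6  (via 140)
151: 7  (via 103)
104: 8  (via 140)
133: 8  (via 140)
143: 9  (via 133)
Shortest route: 140 → 133 → 143 = 9 s.

9 s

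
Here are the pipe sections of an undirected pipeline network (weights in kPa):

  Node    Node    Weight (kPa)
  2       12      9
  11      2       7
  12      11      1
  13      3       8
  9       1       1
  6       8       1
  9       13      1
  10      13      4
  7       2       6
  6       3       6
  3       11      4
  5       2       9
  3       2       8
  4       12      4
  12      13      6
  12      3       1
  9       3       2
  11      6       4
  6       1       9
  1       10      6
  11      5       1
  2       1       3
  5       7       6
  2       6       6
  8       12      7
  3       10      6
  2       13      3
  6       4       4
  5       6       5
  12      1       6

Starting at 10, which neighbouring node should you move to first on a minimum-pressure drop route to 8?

Enumerating some paths:
10 - 13 - 2 - 6 - 8: 4+3+6+1 = 14
10 - 13 - 9 - 3 - 6 - 8: 4+1+2+6+1 = 14
10 - 3 - 6 - 8: 6+6+1 = 13
The minimum is 13 kPa via 10 - 3 - 6 - 8.
So from 10 the first move is to 3.

3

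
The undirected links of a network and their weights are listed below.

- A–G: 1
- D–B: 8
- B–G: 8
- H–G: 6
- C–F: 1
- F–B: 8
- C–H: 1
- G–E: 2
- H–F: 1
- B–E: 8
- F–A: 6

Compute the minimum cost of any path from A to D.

Running Dijkstra from A:
A: 0
G: 1  (via A)
E: 3  (via G)
F: 6  (via A)
C: 7  (via F)
H: 7  (via G)
B: 9  (via G)
D: 17  (via B)
Shortest route: A → G → B → D = 17.

17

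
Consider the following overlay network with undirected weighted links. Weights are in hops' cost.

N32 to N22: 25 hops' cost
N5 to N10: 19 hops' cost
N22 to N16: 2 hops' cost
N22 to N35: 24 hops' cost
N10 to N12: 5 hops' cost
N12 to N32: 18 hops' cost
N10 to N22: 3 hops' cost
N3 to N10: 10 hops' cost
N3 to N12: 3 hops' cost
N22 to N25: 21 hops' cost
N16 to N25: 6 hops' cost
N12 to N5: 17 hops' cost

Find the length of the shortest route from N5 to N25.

30 hops' cost

Candidate routes:
N5 → N10 → N22 → N16 → N25: 19+3+2+6 = 30
N5 → N10 → N22 → N25: 19+3+21 = 43
N5 → N12 → N10 → N22 → N16 → N25: 17+5+3+2+6 = 33
N5 → N12 → N3 → N10 → N22 → N16 → N25: 17+3+10+3+2+6 = 41
The minimum is 30 hops' cost via N5 → N10 → N22 → N16 → N25.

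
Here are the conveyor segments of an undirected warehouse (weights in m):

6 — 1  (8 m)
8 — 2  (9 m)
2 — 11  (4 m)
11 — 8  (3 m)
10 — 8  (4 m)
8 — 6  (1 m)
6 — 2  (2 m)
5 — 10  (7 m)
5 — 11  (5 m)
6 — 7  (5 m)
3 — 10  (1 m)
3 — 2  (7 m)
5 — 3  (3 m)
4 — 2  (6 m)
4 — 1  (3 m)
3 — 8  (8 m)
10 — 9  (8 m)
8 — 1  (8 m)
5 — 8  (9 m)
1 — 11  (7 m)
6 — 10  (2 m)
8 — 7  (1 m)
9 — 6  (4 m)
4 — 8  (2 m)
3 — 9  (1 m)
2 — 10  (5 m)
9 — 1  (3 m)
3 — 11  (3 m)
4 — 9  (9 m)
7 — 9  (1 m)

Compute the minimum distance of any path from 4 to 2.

5 m

Enumerating some paths:
4–8–6–2: 2+1+2 = 5
4–2: 6 = 6
Cheapest is 4–8–6–2 at 5 m.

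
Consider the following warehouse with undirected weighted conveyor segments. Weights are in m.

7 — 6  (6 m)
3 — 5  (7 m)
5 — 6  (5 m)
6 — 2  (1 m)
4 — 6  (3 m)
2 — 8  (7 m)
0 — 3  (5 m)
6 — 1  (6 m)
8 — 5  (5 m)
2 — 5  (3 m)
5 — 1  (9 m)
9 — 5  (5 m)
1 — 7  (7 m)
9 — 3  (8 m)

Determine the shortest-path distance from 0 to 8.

Shortest distances from 0:
0: 0
3: 5  (via 0)
5: 12  (via 3)
9: 13  (via 3)
2: 15  (via 5)
6: 16  (via 2)
8: 17  (via 5)
Shortest route: 0–3–5–8 = 17 m.

17 m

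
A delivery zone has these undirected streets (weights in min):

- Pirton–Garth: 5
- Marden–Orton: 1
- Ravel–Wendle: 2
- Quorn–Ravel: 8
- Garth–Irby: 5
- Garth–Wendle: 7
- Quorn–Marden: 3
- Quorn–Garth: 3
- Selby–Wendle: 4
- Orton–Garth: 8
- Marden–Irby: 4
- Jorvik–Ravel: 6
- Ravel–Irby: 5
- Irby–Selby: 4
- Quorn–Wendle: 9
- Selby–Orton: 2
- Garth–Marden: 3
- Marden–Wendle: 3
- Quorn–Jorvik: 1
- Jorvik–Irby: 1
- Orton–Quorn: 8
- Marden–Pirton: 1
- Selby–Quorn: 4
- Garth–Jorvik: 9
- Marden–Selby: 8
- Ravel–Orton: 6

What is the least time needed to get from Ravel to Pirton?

6 min

Candidate routes:
Ravel - Wendle - Marden - Pirton: 2+3+1 = 6
Ravel - Orton - Marden - Pirton: 6+1+1 = 8
Ravel - Wendle - Selby - Orton - Marden - Pirton: 2+4+2+1+1 = 10
Ravel - Irby - Marden - Pirton: 5+4+1 = 10
The minimum is 6 min via Ravel - Wendle - Marden - Pirton.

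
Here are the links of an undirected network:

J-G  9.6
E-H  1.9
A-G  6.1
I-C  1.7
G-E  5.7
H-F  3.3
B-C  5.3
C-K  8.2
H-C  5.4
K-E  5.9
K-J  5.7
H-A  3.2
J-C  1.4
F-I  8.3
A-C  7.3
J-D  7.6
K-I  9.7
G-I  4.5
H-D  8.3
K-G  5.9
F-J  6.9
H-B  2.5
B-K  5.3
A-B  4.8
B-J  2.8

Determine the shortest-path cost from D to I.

Compare a few routes:
D - H - C - I: 8.3+5.4+1.7 = 15.4
D - J - B - C - I: 7.6+2.8+5.3+1.7 = 17.4
D - J - C - I: 7.6+1.4+1.7 = 10.7
D - H - B - J - C - I: 8.3+2.5+2.8+1.4+1.7 = 16.7
Cheapest is D - J - C - I at 10.7.

10.7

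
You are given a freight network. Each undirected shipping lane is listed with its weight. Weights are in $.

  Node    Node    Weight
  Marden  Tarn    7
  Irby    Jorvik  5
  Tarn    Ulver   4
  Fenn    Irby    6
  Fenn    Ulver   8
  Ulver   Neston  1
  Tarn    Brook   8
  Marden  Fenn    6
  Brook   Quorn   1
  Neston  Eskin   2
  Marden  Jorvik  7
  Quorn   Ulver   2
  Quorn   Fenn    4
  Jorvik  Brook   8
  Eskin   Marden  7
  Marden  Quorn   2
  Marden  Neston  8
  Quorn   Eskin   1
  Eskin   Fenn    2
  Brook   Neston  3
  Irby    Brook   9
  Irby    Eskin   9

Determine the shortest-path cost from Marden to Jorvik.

$7

Enumerating some paths:
Marden - Jorvik: 7 = 7
Marden - Quorn - Brook - Jorvik: 2+1+8 = 11
Cheapest is Marden - Jorvik at $7.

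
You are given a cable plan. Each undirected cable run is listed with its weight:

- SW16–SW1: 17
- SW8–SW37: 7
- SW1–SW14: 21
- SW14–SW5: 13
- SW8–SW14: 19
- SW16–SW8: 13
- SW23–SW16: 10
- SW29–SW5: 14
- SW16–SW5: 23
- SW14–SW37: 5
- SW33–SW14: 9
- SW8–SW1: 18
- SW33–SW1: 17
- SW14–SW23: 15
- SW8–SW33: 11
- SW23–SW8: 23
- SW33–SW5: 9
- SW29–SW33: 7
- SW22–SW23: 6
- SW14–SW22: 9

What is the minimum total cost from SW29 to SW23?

31

Compare a few routes:
SW29 → SW33 → SW14 → SW23: 7+9+15 = 31
SW29 → SW33 → SW8 → SW16 → SW23: 7+11+13+10 = 41
SW29 → SW5 → SW14 → SW22 → SW23: 14+13+9+6 = 42
SW29 → SW33 → SW8 → SW23: 7+11+23 = 41
Cheapest is SW29 → SW33 → SW14 → SW23 at 31.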